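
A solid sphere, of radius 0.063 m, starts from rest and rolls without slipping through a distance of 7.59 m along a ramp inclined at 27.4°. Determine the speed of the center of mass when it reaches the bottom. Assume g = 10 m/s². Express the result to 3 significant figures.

With I = (2/5)MR², the ratio k = I/(MR²) is 0.4.
The rolling condition ω = v/R makes the rotational term ½I(v/R)² = ½kMv², so KE_total = ½(1+k)Mv² = (7/10)Mv².
The vertical drop is h = L sinθ = 7.59 × sin27.4° = 3.493 m.
Energy conservation: Mgh = (7/10)Mv², so v = √(2gh/(1+k)) = √(2 × 10 × 3.493 / 1.4) ≈ 7.06 m/s.

v ≈ 7.06 m/s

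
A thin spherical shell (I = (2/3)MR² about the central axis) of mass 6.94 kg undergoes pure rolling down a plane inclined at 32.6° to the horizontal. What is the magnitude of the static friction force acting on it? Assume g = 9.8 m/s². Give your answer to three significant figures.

f ≈ 14.7 N

For this body I = (2/3)MR², i.e. k = I/(MR²) = 2/3.
Along the incline Mg sinθ − f = Ma, and torque about the center fR = Iα = kMR²(a/R) gives f = kMa.
Combining, a = g sinθ/(1+k) and f = kMa = kMg sinθ/(1+k).
f = (2/3) × 6.94 × 9.8 × sin32.6° / 1.667 ≈ 14.7 N.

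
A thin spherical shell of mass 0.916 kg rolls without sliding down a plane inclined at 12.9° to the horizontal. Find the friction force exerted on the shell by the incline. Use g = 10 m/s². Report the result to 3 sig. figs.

The moment of inertia is (2/3)MR², giving k ≡ I/(MR²) = 2/3.
Newton's second law down the slope: Mg sinθ − f = Ma. The torque equation fR = Iα (with α = a/R) gives f = kMa.
Combining, a = g sinθ/(1+k) and f = kMa = kMg sinθ/(1+k).
f = (2/3) × 0.916 × 10 × sin12.9° / 1.667 ≈ 0.818 N.

f ≈ 0.818 N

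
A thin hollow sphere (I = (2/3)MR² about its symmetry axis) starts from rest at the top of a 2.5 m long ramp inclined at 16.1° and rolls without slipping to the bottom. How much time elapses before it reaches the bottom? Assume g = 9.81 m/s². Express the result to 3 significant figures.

t ≈ 1.75 s

Here I = (2/3)MR², so the shape factor k = I/(MR²) = 2/3.
Translational: Mg sinθ − f = Ma. Rotational about the CM: fR = Iα = kMRa, so f = kMa.
Hence a = g sinθ/(1+k) = 9.81×sin16.1°/1.667 = 1.632 m/s².
With constant a from rest, t = √(2L/a) = √(2·2.5/1.632) ≈ 1.75 s.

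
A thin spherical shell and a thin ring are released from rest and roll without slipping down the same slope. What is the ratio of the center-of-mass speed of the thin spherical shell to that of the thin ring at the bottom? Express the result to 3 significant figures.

v_ratio ≈ 1.10

Each satisfies Mgh = ½(1+k)Mv² with k = I/(MR²), so v ∝ 1/√(1+k).
For the thin spherical shell k = 2/3; for the thin ring k = 1.
v₁/v₂ = √((1+k₂)/(1+k₁)) = √(2/1.667) ≈ 1.10.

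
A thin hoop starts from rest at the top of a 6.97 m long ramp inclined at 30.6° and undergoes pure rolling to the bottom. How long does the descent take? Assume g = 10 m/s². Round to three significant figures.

With I = MR², the ratio k = I/(MR²) is 1.
Along the incline Mg sinθ − f = Ma, and torque about the center fR = Iα = kMR²(a/R) gives f = kMa.
Hence a = g sinθ/(1+k) = 10×sin30.6°/2 = 2.545 m/s².
Starting from rest, L = ½at², so t = √(2L/a) = √(2×6.97/2.545) ≈ 2.34 s.

t ≈ 2.34 s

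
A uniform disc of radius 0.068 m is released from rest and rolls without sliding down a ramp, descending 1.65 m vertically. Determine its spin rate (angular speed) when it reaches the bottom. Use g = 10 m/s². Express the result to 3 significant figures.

The moment of inertia is (1/2)MR², giving k ≡ I/(MR²) = 0.5.
Since it rolls without slipping, ω = v/R and KE = ½Mv² + ½Iω² = ½(1+k)Mv² = (3/4)Mv².
Energy conservation Mgh = ½(1+k)Mv² gives v = √(2gh/(1+k)) = √(2 × 10 × 1.65 / 1.5) = 4.69 m/s.
The angular speed follows from ω = v/R = 4.69/0.068 ≈ 69.0 rad/s.

ω ≈ 69.0 rad/s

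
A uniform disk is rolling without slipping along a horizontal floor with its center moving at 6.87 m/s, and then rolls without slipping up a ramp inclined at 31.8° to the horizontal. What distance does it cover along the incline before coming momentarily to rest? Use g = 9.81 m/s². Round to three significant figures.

d ≈ 6.85 m

The moment of inertia is (1/2)MR², giving k ≡ I/(MR²) = 0.5.
The rolling condition ω = v/R makes the rotational term ½I(v/R)² = ½kMv², so KE_total = ½(1+k)Mv² = (3/4)Mv².
Setting this equal to Mgh gives the vertical rise h = (1+k)v₀²/(2g) = 1.5×6.87²/(2×9.81) = 3.608 m.
The distance along the slope is d = h/sinθ = 3.608/sin31.8° ≈ 6.85 m.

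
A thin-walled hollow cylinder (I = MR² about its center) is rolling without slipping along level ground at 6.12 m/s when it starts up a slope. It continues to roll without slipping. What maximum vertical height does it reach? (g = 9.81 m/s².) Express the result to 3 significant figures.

h ≈ 3.82 m

With I = MR², the ratio k = I/(MR²) is 1.
The rolling condition ω = v/R makes the rotational term ½I(v/R)² = ½kMv², so KE_total = ½(1+k)Mv² = Mv².
At the top the kinetic energy is zero, so Mv₀² = Mgh.
Thus h = (1+k)v₀²/(2g) = 2 × 6.12² / (2 × 9.81) ≈ 3.82 m.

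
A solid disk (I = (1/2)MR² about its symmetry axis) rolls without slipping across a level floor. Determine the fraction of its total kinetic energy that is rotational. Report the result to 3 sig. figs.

fraction ≈ 0.333

For this body I = (1/2)MR², i.e. k = I/(MR²) = 0.5.
With ω = v/R, KE_trans = ½Mv² and KE_rot = ½Iω² = ½kMv², so KE_total = ½(1+k)Mv².
The rotational fraction is therefore k/(1+k) = 0.5/1.5 ≈ 0.333.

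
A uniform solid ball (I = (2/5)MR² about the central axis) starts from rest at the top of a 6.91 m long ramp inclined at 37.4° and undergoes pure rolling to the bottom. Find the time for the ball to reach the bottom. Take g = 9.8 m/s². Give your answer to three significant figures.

The moment of inertia is (2/5)MR², giving k ≡ I/(MR²) = 0.4.
Along the incline Mg sinθ − f = Ma, and torque about the center fR = Iα = kMR²(a/R) gives f = kMa.
Hence a = g sinθ/(1+k) = 9.8×sin37.4°/1.4 = 4.252 m/s².
Starting from rest, L = ½at², so t = √(2L/a) = √(2×6.91/4.252) ≈ 1.80 s.

t ≈ 1.80 s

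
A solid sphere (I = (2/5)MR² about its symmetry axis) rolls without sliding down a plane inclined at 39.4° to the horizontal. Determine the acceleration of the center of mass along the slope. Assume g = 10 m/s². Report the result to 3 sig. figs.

a ≈ 4.53 m/s²

For this body I = (2/5)MR², i.e. k = I/(MR²) = 0.4.
Newton's second law down the slope: Mg sinθ − f = Ma. The torque equation fR = Iα (with α = a/R) gives f = kMa.
Eliminating f: Mg sinθ = (1+k)Ma, so a = g sinθ/(1+k) = 10 × sin39.4° / 1.4 ≈ 4.53 m/s².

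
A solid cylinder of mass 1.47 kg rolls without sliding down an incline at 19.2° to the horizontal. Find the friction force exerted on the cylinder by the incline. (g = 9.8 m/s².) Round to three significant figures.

f ≈ 1.58 N

Here I = (1/2)MR², so the shape factor k = I/(MR²) = 0.5.
Newton's second law down the slope: Mg sinθ − f = Ma. The torque equation fR = Iα (with α = a/R) gives f = kMa.
Combining, a = g sinθ/(1+k) and f = kMa = kMg sinθ/(1+k).
f = 0.5 × 1.47 × 9.8 × sin19.2° / 1.5 ≈ 1.58 N.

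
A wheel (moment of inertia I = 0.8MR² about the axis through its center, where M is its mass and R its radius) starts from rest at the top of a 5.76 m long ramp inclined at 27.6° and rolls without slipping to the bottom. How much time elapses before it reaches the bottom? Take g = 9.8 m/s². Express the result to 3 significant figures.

The moment of inertia is 0.8MR², giving k ≡ I/(MR²) = 0.8.
Along the incline Mg sinθ − f = Ma, and torque about the center fR = Iα = kMR²(a/R) gives f = kMa.
Hence a = g sinθ/(1+k) = 9.8×sin27.6°/1.8 = 2.522 m/s².
Starting from rest, L = ½at², so t = √(2L/a) = √(2×5.76/2.522) ≈ 2.14 s.

t ≈ 2.14 s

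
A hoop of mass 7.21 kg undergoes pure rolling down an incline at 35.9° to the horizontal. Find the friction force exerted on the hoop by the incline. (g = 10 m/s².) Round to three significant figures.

f ≈ 21.1 N

The moment of inertia is MR², giving k ≡ I/(MR²) = 1.
Newton's second law down the slope: Mg sinθ − f = Ma. The torque equation fR = Iα (with α = a/R) gives f = kMa.
Combining, a = g sinθ/(1+k) and f = kMa = kMg sinθ/(1+k).
f = 1 × 7.21 × 10 × sin35.9° / 2 ≈ 21.1 N.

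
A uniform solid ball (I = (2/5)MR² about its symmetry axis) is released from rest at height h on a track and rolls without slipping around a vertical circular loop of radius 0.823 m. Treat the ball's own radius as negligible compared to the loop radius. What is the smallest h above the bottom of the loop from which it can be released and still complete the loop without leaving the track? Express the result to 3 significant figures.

Here I = (2/5)MR², so the shape factor k = I/(MR²) = 0.4.
At the top, contact is just lost when gravity alone supplies the centripetal force: Mg = Mv_top²/r, i.e. v_top² = gr.
With ω = v/R, the kinetic energy at speed v is ½(1+k)Mv² = (7/10)Mv².
Energy conservation from release (height h) to the top (height 2r): Mgh = Mg(2r) + (7/10)M·gr.
Thus h_min = 2r + (1+k)r/2 = r(2 + 1.4/2) = 0.823 × 2.7 ≈ 2.22 m.

h_min ≈ 2.22 m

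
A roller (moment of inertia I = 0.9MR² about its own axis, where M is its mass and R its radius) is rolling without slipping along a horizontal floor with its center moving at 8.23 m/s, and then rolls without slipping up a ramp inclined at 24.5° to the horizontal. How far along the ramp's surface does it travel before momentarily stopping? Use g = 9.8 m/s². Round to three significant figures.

For this body I = 0.9MR², i.e. k = I/(MR²) = 0.9.
Pure rolling means v = ωR; then KE = ½Mv² + ½I(v/R)² = ½(1+k)Mv² = (19/20)Mv².
Setting this equal to Mgh gives the vertical rise h = (1+k)v₀²/(2g) = 1.9×8.23²/(2×9.8) = 6.566 m.
The distance along the slope is d = h/sinθ = 6.566/sin24.5° ≈ 15.8 m.

d ≈ 15.8 m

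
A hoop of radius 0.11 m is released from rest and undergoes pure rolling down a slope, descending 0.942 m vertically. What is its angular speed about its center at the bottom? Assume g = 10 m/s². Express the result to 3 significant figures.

Here I = MR², so the shape factor k = I/(MR²) = 1.
Pure rolling means v = ωR; then KE = ½Mv² + ½I(v/R)² = ½(1+k)Mv² = Mv².
Energy conservation Mgh = ½(1+k)Mv² gives v = √(2gh/(1+k)) = √(2 × 10 × 0.942 / 2) = 3.069 m/s.
Then ω = v/R = 3.069 / 0.11 ≈ 27.9 rad/s.

ω ≈ 27.9 rad/s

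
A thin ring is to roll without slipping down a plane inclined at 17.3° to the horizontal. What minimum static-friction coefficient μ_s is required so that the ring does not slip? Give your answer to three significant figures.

μ_min ≈ 0.156

Here I = MR², so the shape factor k = I/(MR²) = 1.
Along the incline Mg sinθ − f = Ma, and torque about the center fR = Iα = kMR²(a/R) gives f = kMa.
These give a = g sinθ/(1+k) and the required friction f = kMg sinθ/(1+k).
With N = Mg cosθ, the no-slip condition f ≤ μN gives μ_min = f/N = k tanθ/(1+k).
μ_min = 1 × tan17.3° / 2 ≈ 0.156.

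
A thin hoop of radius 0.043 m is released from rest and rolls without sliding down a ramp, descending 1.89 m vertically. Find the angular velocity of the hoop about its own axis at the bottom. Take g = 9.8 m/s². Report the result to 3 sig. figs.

Here I = MR², so the shape factor k = I/(MR²) = 1.
Pure rolling means v = ωR; then KE = ½Mv² + ½I(v/R)² = ½(1+k)Mv² = Mv².
Energy conservation Mgh = ½(1+k)Mv² gives v = √(2gh/(1+k)) = √(2 × 9.8 × 1.89 / 2) = 4.304 m/s.
The angular speed follows from ω = v/R = 4.304/0.043 ≈ 100 rad/s.

ω ≈ 100 rad/s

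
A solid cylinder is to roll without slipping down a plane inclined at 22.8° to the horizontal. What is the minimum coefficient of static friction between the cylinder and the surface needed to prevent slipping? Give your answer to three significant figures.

μ_min ≈ 0.140

For this body I = (1/2)MR², i.e. k = I/(MR²) = 0.5.
Newton's second law down the slope: Mg sinθ − f = Ma. The torque equation fR = Iα (with α = a/R) gives f = kMa.
These give a = g sinθ/(1+k) and the required friction f = kMg sinθ/(1+k).
The normal force is N = Mg cosθ, so μ_min = f/N = k tanθ/(1+k).
μ_min = 0.5 × tan22.8° / 1.5 ≈ 0.140.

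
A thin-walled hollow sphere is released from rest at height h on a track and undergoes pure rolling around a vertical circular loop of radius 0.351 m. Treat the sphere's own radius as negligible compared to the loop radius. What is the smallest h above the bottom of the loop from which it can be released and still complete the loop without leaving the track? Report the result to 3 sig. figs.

With I = (2/3)MR², the ratio k = I/(MR²) is 2/3.
At the top of the loop, the minimum-contact condition is Mg = Mv_top²/r, so v_top² = gr.
With ω = v/R, the kinetic energy at speed v is ½(1+k)Mv² = (5/6)Mv².
Energy conservation from release (height h) to the top (height 2r): Mgh = Mg(2r) + (5/6)M·gr.
Thus h_min = 2r + (1+k)r/2 = r(2 + 1.667/2) = 0.351 × 2.833 ≈ 0.995 m.

h_min ≈ 0.995 m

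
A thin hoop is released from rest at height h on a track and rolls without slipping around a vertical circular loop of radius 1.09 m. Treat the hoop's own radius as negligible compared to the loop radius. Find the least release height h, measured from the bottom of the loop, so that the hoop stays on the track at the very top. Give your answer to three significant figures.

With I = MR², the ratio k = I/(MR²) is 1.
At the top, contact is just lost when gravity alone supplies the centripetal force: Mg = Mv_top²/r, i.e. v_top² = gr.
With ω = v/R, the kinetic energy at speed v is ½(1+k)Mv² = Mv².
Energy conservation from release (height h) to the top (height 2r): Mgh = Mg(2r) + M·gr.
Thus h_min = 2r + (1+k)r/2 = r(2 + 2/2) = 1.09 × 3 ≈ 3.27 m.

h_min ≈ 3.27 m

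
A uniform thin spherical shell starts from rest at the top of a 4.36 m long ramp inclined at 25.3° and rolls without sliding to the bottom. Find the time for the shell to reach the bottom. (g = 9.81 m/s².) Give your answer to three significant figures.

Here I = (2/3)MR², so the shape factor k = I/(MR²) = 2/3.
Translational: Mg sinθ − f = Ma. Rotational about the CM: fR = Iα = kMRa, so f = kMa.
Hence a = g sinθ/(1+k) = 9.81×sin25.3°/1.667 = 2.515 m/s².
Starting from rest, L = ½at², so t = √(2L/a) = √(2×4.36/2.515) ≈ 1.86 s.

t ≈ 1.86 s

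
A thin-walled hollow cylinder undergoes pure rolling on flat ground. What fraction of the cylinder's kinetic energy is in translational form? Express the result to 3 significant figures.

fraction ≈ 0.500

Here I = MR², so the shape factor k = I/(MR²) = 1.
With ω = v/R, KE_trans = ½Mv² and KE_rot = ½Iω² = ½kMv², so KE_total = ½(1+k)Mv².
The translational fraction is therefore 1/(1+k) = 1/2 ≈ 0.500.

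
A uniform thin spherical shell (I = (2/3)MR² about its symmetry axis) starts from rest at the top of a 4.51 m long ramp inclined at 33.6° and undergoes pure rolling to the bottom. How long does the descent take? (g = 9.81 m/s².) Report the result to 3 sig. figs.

t ≈ 1.66 s

With I = (2/3)MR², the ratio k = I/(MR²) is 2/3.
Newton's second law down the slope: Mg sinθ − f = Ma. The torque equation fR = Iα (with α = a/R) gives f = kMa.
Hence a = g sinθ/(1+k) = 9.81×sin33.6°/1.667 = 3.257 m/s².
With constant a from rest, t = √(2L/a) = √(2·4.51/3.257) ≈ 1.66 s.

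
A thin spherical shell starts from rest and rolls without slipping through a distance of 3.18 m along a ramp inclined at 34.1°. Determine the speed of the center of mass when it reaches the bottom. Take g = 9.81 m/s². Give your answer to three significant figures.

The moment of inertia is (2/3)MR², giving k ≡ I/(MR²) = 2/3.
Pure rolling means v = ωR; then KE = ½Mv² + ½I(v/R)² = ½(1+k)Mv² = (5/6)Mv².
The vertical drop is h = L sinθ = 3.18 × sin34.1° = 1.783 m.
Energy conservation: Mgh = (5/6)Mv², so v = √(2gh/(1+k)) = √(2 × 9.81 × 1.783 / 1.667) ≈ 4.58 m/s.

v ≈ 4.58 m/s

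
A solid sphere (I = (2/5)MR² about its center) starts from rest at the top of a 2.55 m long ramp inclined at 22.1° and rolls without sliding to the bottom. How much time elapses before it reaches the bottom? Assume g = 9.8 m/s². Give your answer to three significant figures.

t ≈ 1.39 s

For this body I = (2/5)MR², i.e. k = I/(MR²) = 0.4.
Translational: Mg sinθ − f = Ma. Rotational about the CM: fR = Iα = kMRa, so f = kMa.
Hence a = g sinθ/(1+k) = 9.8×sin22.1°/1.4 = 2.634 m/s².
Starting from rest, L = ½at², so t = √(2L/a) = √(2×2.55/2.634) ≈ 1.39 s.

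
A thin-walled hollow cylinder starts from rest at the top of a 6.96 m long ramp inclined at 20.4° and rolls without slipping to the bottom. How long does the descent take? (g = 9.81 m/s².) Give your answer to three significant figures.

t ≈ 2.85 s

Here I = MR², so the shape factor k = I/(MR²) = 1.
Along the incline Mg sinθ − f = Ma, and torque about the center fR = Iα = kMR²(a/R) gives f = kMa.
Hence a = g sinθ/(1+k) = 9.81×sin20.4°/2 = 1.71 m/s².
With constant a from rest, t = √(2L/a) = √(2·6.96/1.71) ≈ 2.85 s.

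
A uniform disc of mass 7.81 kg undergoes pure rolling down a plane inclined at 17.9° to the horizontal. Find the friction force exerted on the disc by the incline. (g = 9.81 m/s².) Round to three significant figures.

f ≈ 7.85 N

The moment of inertia is (1/2)MR², giving k ≡ I/(MR²) = 0.5.
Along the incline Mg sinθ − f = Ma, and torque about the center fR = Iα = kMR²(a/R) gives f = kMa.
Combining, a = g sinθ/(1+k) and f = kMa = kMg sinθ/(1+k).
f = 0.5 × 7.81 × 9.81 × sin17.9° / 1.5 ≈ 7.85 N.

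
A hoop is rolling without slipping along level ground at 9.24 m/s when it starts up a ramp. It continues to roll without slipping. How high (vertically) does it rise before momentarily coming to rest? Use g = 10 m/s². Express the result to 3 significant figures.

Here I = MR², so the shape factor k = I/(MR²) = 1.
Since it rolls without slipping, ω = v/R and KE = ½Mv² + ½Iω² = ½(1+k)Mv² = Mv².
All of this converts to potential energy at the highest point: Mv₀² = Mgh.
Thus h = (1+k)v₀²/(2g) = 2 × 9.24² / (2 × 10) ≈ 8.54 m.

h ≈ 8.54 m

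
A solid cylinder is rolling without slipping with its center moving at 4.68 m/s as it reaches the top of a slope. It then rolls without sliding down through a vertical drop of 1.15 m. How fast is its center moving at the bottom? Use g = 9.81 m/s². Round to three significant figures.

With I = (1/2)MR², the ratio k = I/(MR²) is 0.5.
Rolling without slipping gives ω = v/R, so the total kinetic energy is ½Mv² + ½Iω² = ½(1+k)Mv² = (3/4)Mv².
Conserving energy between top and bottom: (3/4)Mv² = (3/4)Mv₀² + Mgh, hence v² = v₀² + 2gh/(1+k).
v = √(4.68² + 2×9.81×1.15/1.5) = √36.94 ≈ 6.08 m/s.

v ≈ 6.08 m/s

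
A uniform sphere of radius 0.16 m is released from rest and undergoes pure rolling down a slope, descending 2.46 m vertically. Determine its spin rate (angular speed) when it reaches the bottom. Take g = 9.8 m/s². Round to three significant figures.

ω ≈ 36.7 rad/s

For this body I = (2/5)MR², i.e. k = I/(MR²) = 0.4.
Rolling without slipping gives ω = v/R, so the total kinetic energy is ½Mv² + ½Iω² = ½(1+k)Mv² = (7/10)Mv².
Energy conservation Mgh = ½(1+k)Mv² gives v = √(2gh/(1+k)) = √(2 × 9.8 × 2.46 / 1.4) = 5.869 m/s.
Then ω = v/R = 5.869 / 0.16 ≈ 36.7 rad/s.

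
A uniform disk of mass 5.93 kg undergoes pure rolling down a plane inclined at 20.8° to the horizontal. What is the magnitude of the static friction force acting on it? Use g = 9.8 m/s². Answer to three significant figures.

With I = (1/2)MR², the ratio k = I/(MR²) is 0.5.
Newton's second law down the slope: Mg sinθ − f = Ma. The torque equation fR = Iα (with α = a/R) gives f = kMa.
Combining, a = g sinθ/(1+k) and f = kMa = kMg sinθ/(1+k).
f = 0.5 × 5.93 × 9.8 × sin20.8° / 1.5 ≈ 6.88 N.

f ≈ 6.88 N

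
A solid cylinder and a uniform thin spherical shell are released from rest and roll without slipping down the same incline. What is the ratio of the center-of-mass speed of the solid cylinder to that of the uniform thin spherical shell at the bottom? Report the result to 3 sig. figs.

v_ratio ≈ 1.05

Each satisfies Mgh = ½(1+k)Mv² with k = I/(MR²), so v ∝ 1/√(1+k).
For the solid cylinder k = 0.5; for the uniform thin spherical shell k = 2/3.
v₁/v₂ = √((1+k₂)/(1+k₁)) = √(1.667/1.5) ≈ 1.05.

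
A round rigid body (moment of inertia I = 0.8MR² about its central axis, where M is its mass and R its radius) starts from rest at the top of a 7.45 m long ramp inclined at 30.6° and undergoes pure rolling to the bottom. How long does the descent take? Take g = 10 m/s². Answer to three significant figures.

The moment of inertia is 0.8MR², giving k ≡ I/(MR²) = 0.8.
Newton's second law down the slope: Mg sinθ − f = Ma. The torque equation fR = Iα (with α = a/R) gives f = kMa.
Hence a = g sinθ/(1+k) = 10×sin30.6°/1.8 = 2.828 m/s².
With constant a from rest, t = √(2L/a) = √(2·7.45/2.828) ≈ 2.30 s.

t ≈ 2.30 s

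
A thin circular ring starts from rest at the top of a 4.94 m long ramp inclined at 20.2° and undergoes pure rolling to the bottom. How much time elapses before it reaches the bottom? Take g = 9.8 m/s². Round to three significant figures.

Here I = MR², so the shape factor k = I/(MR²) = 1.
Translational: Mg sinθ − f = Ma. Rotational about the CM: fR = Iα = kMRa, so f = kMa.
Hence a = g sinθ/(1+k) = 9.8×sin20.2°/2 = 1.692 m/s².
With constant a from rest, t = √(2L/a) = √(2·4.94/1.692) ≈ 2.42 s.

t ≈ 2.42 s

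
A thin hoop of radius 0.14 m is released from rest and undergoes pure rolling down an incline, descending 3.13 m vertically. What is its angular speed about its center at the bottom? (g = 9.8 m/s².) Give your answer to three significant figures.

ω ≈ 39.6 rad/s

With I = MR², the ratio k = I/(MR²) is 1.
Rolling without slipping gives ω = v/R, so the total kinetic energy is ½Mv² + ½Iω² = ½(1+k)Mv² = Mv².
Energy conservation Mgh = ½(1+k)Mv² gives v = √(2gh/(1+k)) = √(2 × 9.8 × 3.13 / 2) = 5.538 m/s.
Then ω = v/R = 5.538 / 0.14 ≈ 39.6 rad/s.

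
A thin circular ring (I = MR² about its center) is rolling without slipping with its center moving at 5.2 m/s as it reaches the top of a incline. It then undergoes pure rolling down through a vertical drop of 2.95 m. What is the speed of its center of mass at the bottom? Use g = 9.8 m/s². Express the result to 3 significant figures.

With I = MR², the ratio k = I/(MR²) is 1.
Since it rolls without slipping, ω = v/R and KE = ½Mv² + ½Iω² = ½(1+k)Mv² = Mv².
Energy conservation: Mv₀² + Mgh = Mv², so v² = v₀² + 2gh/(1+k).
v = √(5.2² + 2×9.8×2.95/2) = √55.95 ≈ 7.48 m/s.

v ≈ 7.48 m/s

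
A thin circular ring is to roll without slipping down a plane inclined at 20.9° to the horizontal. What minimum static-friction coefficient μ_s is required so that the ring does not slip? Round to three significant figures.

With I = MR², the ratio k = I/(MR²) is 1.
Along the incline Mg sinθ − f = Ma, and torque about the center fR = Iα = kMR²(a/R) gives f = kMa.
These give a = g sinθ/(1+k) and the required friction f = kMg sinθ/(1+k).
With N = Mg cosθ, the no-slip condition f ≤ μN gives μ_min = f/N = k tanθ/(1+k).
μ_min = 1 × tan20.9° / 2 ≈ 0.191.

μ_min ≈ 0.191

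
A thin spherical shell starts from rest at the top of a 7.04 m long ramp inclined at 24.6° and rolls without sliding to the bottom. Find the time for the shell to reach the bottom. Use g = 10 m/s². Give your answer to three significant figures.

For this body I = (2/3)MR², i.e. k = I/(MR²) = 2/3.
Newton's second law down the slope: Mg sinθ − f = Ma. The torque equation fR = Iα (with α = a/R) gives f = kMa.
Hence a = g sinθ/(1+k) = 10×sin24.6°/1.667 = 2.498 m/s².
With constant a from rest, t = √(2L/a) = √(2·7.04/2.498) ≈ 2.37 s.

t ≈ 2.37 s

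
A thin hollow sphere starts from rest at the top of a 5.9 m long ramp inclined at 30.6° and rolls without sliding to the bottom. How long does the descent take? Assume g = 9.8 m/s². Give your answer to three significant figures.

The moment of inertia is (2/3)MR², giving k ≡ I/(MR²) = 2/3.
Newton's second law down the slope: Mg sinθ − f = Ma. The torque equation fR = Iα (with α = a/R) gives f = kMa.
Hence a = g sinθ/(1+k) = 9.8×sin30.6°/1.667 = 2.993 m/s².
Starting from rest, L = ½at², so t = √(2L/a) = √(2×5.9/2.993) ≈ 1.99 s.

t ≈ 1.99 s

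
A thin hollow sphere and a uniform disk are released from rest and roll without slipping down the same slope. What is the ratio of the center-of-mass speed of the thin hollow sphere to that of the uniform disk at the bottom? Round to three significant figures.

Each satisfies Mgh = ½(1+k)Mv² with k = I/(MR²), so v ∝ 1/√(1+k).
For the thin hollow sphere k = 2/3; for the uniform disk k = 0.5.
v₁/v₂ = √((1+k₂)/(1+k₁)) = √(1.5/1.667) ≈ 0.949.

v_ratio ≈ 0.949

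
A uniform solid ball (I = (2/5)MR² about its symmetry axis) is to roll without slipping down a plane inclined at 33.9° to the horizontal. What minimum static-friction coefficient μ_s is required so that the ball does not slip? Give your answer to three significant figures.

μ_min ≈ 0.192

Here I = (2/5)MR², so the shape factor k = I/(MR²) = 0.4.
Newton's second law down the slope: Mg sinθ − f = Ma. The torque equation fR = Iα (with α = a/R) gives f = kMa.
These give a = g sinθ/(1+k) and the required friction f = kMg sinθ/(1+k).
The normal force is N = Mg cosθ, so μ_min = f/N = k tanθ/(1+k).
μ_min = 0.4 × tan33.9° / 1.4 ≈ 0.192.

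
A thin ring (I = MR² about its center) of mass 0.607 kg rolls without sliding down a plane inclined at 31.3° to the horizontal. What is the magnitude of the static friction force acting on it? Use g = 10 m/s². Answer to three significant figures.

f ≈ 1.58 N

Here I = MR², so the shape factor k = I/(MR²) = 1.
Translational: Mg sinθ − f = Ma. Rotational about the CM: fR = Iα = kMRa, so f = kMa.
Combining, a = g sinθ/(1+k) and f = kMa = kMg sinθ/(1+k).
f = 1 × 0.607 × 10 × sin31.3° / 2 ≈ 1.58 N.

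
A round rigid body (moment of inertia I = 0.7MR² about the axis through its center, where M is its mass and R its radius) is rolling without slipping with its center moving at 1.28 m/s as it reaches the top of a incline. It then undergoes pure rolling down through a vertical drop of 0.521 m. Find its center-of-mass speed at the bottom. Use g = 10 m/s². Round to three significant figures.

For this body I = 0.7MR², i.e. k = I/(MR²) = 0.7.
Pure rolling means v = ωR; then KE = ½Mv² + ½I(v/R)² = ½(1+k)Mv² = (17/20)Mv².
Energy conservation: (17/20)Mv₀² + Mgh = (17/20)Mv², so v² = v₀² + 2gh/(1+k).
v = √(1.28² + 2×10×0.521/1.7) = √7.768 ≈ 2.79 m/s.

v ≈ 2.79 m/s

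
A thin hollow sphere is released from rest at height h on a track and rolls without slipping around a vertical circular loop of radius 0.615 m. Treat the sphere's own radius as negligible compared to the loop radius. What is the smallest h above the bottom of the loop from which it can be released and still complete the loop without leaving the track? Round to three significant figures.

h_min ≈ 1.74 m

With I = (2/3)MR², the ratio k = I/(MR²) is 2/3.
At the top of the loop, the minimum-contact condition is Mg = Mv_top²/r, so v_top² = gr.
With ω = v/R, the kinetic energy at speed v is ½(1+k)Mv² = (5/6)Mv².
Energy conservation from release (height h) to the top (height 2r): Mgh = Mg(2r) + (5/6)M·gr.
Thus h_min = 2r + (1+k)r/2 = r(2 + 1.667/2) = 0.615 × 2.833 ≈ 1.74 m.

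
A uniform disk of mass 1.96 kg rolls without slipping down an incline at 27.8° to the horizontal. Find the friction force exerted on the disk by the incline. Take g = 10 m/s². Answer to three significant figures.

f ≈ 3.05 N

For this body I = (1/2)MR², i.e. k = I/(MR²) = 0.5.
Newton's second law down the slope: Mg sinθ − f = Ma. The torque equation fR = Iα (with α = a/R) gives f = kMa.
Combining, a = g sinθ/(1+k) and f = kMa = kMg sinθ/(1+k).
f = 0.5 × 1.96 × 10 × sin27.8° / 1.5 ≈ 3.05 N.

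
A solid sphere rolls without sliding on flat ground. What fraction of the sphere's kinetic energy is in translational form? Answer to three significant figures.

The moment of inertia is (2/5)MR², giving k ≡ I/(MR²) = 0.4.
Since ω = v/R, the translational part is ½Mv² and the rotational part is ½I(v/R)² = ½kMv²; the total is ½(1+k)Mv².
The translational fraction is therefore 1/(1+k) = 1/1.4 ≈ 0.714.

fraction ≈ 0.714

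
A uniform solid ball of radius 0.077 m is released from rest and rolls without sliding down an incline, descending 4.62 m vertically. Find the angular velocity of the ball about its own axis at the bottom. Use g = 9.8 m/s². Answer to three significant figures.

ω ≈ 104 rad/s

With I = (2/5)MR², the ratio k = I/(MR²) is 0.4.
Since it rolls without slipping, ω = v/R and KE = ½Mv² + ½Iω² = ½(1+k)Mv² = (7/10)Mv².
Energy conservation Mgh = ½(1+k)Mv² gives v = √(2gh/(1+k)) = √(2 × 9.8 × 4.62 / 1.4) = 8.042 m/s.
Then ω = v/R = 8.042 / 0.077 ≈ 104 rad/s.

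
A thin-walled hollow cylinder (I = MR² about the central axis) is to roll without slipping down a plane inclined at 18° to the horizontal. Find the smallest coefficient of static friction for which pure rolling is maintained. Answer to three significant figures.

μ_min ≈ 0.162

With I = MR², the ratio k = I/(MR²) is 1.
Newton's second law down the slope: Mg sinθ − f = Ma. The torque equation fR = Iα (with α = a/R) gives f = kMa.
These give a = g sinθ/(1+k) and the required friction f = kMg sinθ/(1+k).
The normal force is N = Mg cosθ, so μ_min = f/N = k tanθ/(1+k).
μ_min = 1 × tan18° / 2 ≈ 0.162.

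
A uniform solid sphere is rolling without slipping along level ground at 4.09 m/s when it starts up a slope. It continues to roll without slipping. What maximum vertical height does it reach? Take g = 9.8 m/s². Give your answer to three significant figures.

h ≈ 1.19 m

For this body I = (2/5)MR², i.e. k = I/(MR²) = 0.4.
Since it rolls without slipping, ω = v/R and KE = ½Mv² + ½Iω² = ½(1+k)Mv² = (7/10)Mv².
At the top the kinetic energy is zero, so (7/10)Mv₀² = Mgh.
Thus h = (1+k)v₀²/(2g) = 1.4 × 4.09² / (2 × 9.8) ≈ 1.19 m.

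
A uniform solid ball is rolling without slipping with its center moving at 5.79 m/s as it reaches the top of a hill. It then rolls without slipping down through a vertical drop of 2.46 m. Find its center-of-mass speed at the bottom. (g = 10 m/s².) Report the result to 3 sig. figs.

For this body I = (2/5)MR², i.e. k = I/(MR²) = 0.4.
Since it rolls without slipping, ω = v/R and KE = ½Mv² + ½Iω² = ½(1+k)Mv² = (7/10)Mv².
Conserving energy between top and bottom: (7/10)Mv² = (7/10)Mv₀² + Mgh, hence v² = v₀² + 2gh/(1+k).
v = √(5.79² + 2×10×2.46/1.4) = √68.67 ≈ 8.29 m/s.

v ≈ 8.29 m/s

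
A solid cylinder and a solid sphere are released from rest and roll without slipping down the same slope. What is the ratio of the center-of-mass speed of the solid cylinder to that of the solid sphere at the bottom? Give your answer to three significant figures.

v_ratio ≈ 0.966

Each satisfies Mgh = ½(1+k)Mv² with k = I/(MR²), so v ∝ 1/√(1+k).
For the solid cylinder k = 0.5; for the solid sphere k = 0.4.
v₁/v₂ = √((1+k₂)/(1+k₁)) = √(1.4/1.5) ≈ 0.966.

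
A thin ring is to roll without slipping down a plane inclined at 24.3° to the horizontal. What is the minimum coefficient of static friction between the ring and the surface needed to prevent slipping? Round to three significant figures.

μ_min ≈ 0.226

With I = MR², the ratio k = I/(MR²) is 1.
Along the incline Mg sinθ − f = Ma, and torque about the center fR = Iα = kMR²(a/R) gives f = kMa.
These give a = g sinθ/(1+k) and the required friction f = kMg sinθ/(1+k).
With N = Mg cosθ, the no-slip condition f ≤ μN gives μ_min = f/N = k tanθ/(1+k).
μ_min = 1 × tan24.3° / 2 ≈ 0.226.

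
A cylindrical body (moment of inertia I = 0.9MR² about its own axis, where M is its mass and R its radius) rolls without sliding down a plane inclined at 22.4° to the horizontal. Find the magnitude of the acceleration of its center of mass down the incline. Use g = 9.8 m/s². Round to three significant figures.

a ≈ 1.97 m/s²

The moment of inertia is 0.9MR², giving k ≡ I/(MR²) = 0.9.
Newton's second law down the slope: Mg sinθ − f = Ma. The torque equation fR = Iα (with α = a/R) gives f = kMa.
Eliminating f: Mg sinθ = (1+k)Ma, so a = g sinθ/(1+k) = 9.8 × sin22.4° / 1.9 ≈ 1.97 m/s².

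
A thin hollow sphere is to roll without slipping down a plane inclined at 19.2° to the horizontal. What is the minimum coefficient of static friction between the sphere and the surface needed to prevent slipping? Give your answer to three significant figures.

μ_min ≈ 0.139

The moment of inertia is (2/3)MR², giving k ≡ I/(MR²) = 2/3.
Newton's second law down the slope: Mg sinθ − f = Ma. The torque equation fR = Iα (with α = a/R) gives f = kMa.
These give a = g sinθ/(1+k) and the required friction f = kMg sinθ/(1+k).
With N = Mg cosθ, the no-slip condition f ≤ μN gives μ_min = f/N = k tanθ/(1+k).
μ_min = (2/3) × tan19.2° / 1.667 ≈ 0.139.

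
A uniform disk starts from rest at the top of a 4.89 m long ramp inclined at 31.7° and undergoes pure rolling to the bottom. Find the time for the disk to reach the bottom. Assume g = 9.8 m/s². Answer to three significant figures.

t ≈ 1.69 s

For this body I = (1/2)MR², i.e. k = I/(MR²) = 0.5.
Along the incline Mg sinθ − f = Ma, and torque about the center fR = Iα = kMR²(a/R) gives f = kMa.
Hence a = g sinθ/(1+k) = 9.8×sin31.7°/1.5 = 3.433 m/s².
Starting from rest, L = ½at², so t = √(2L/a) = √(2×4.89/3.433) ≈ 1.69 s.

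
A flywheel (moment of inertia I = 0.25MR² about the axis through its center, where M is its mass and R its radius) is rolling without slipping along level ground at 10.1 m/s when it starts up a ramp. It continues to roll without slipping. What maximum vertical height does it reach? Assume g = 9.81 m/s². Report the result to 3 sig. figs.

For this body I = 0.25MR², i.e. k = I/(MR²) = 0.25.
The rolling condition ω = v/R makes the rotational term ½I(v/R)² = ½kMv², so KE_total = ½(1+k)Mv² = (5/8)Mv².
All of this converts to potential energy at the highest point: (5/8)Mv₀² = Mgh.
Thus h = (1+k)v₀²/(2g) = 1.25 × 10.1² / (2 × 9.81) ≈ 6.50 m.

h ≈ 6.50 m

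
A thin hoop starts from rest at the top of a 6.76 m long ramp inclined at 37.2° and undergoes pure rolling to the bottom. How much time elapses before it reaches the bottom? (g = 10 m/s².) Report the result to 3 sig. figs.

The moment of inertia is MR², giving k ≡ I/(MR²) = 1.
Translational: Mg sinθ − f = Ma. Rotational about the CM: fR = Iα = kMRa, so f = kMa.
Hence a = g sinθ/(1+k) = 10×sin37.2°/2 = 3.023 m/s².
With constant a from rest, t = √(2L/a) = √(2·6.76/3.023) ≈ 2.11 s.

t ≈ 2.11 s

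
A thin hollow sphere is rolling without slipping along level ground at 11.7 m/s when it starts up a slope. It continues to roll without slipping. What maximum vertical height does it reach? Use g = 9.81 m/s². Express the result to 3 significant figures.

h ≈ 11.6 m

Here I = (2/3)MR², so the shape factor k = I/(MR²) = 2/3.
Rolling without slipping gives ω = v/R, so the total kinetic energy is ½Mv² + ½Iω² = ½(1+k)Mv² = (5/6)Mv².
All of this converts to potential energy at the highest point: (5/6)Mv₀² = Mgh.
Thus h = (1+k)v₀²/(2g) = 1.667 × 11.7² / (2 × 9.81) ≈ 11.6 m.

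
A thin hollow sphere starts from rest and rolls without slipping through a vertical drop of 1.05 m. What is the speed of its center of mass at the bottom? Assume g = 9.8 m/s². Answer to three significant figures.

The moment of inertia is (2/3)MR², giving k ≡ I/(MR²) = 2/3.
Pure rolling means v = ωR; then KE = ½Mv² + ½I(v/R)² = ½(1+k)Mv² = (5/6)Mv².
Setting Mgh = (5/6)Mv² gives v = √(2gh/(1+k)) = √(2·9.8·1.05/1.667) ≈ 3.51 m/s.

v ≈ 3.51 m/s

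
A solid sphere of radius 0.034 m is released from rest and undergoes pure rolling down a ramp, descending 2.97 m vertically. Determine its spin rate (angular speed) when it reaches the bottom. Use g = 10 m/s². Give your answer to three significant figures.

ω ≈ 192 rad/s

Here I = (2/5)MR², so the shape factor k = I/(MR²) = 0.4.
Since it rolls without slipping, ω = v/R and KE = ½Mv² + ½Iω² = ½(1+k)Mv² = (7/10)Mv².
Energy conservation Mgh = ½(1+k)Mv² gives v = √(2gh/(1+k)) = √(2 × 10 × 2.97 / 1.4) = 6.514 m/s.
The angular speed follows from ω = v/R = 6.514/0.034 ≈ 192 rad/s.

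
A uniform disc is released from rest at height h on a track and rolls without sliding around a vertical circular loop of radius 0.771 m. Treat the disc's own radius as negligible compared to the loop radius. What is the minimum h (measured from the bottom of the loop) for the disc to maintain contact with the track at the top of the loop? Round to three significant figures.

With I = (1/2)MR², the ratio k = I/(MR²) is 0.5.
At the top, contact is just lost when gravity alone supplies the centripetal force: Mg = Mv_top²/r, i.e. v_top² = gr.
With ω = v/R, the kinetic energy at speed v is ½(1+k)Mv² = (3/4)Mv².
Energy conservation from release (height h) to the top (height 2r): Mgh = Mg(2r) + (3/4)M·gr.
Thus h_min = 2r + (1+k)r/2 = r(2 + 1.5/2) = 0.771 × 2.75 ≈ 2.12 m.

h_min ≈ 2.12 m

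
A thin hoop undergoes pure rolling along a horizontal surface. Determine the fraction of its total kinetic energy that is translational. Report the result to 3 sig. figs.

The moment of inertia is MR², giving k ≡ I/(MR²) = 1.
Since ω = v/R, the translational part is ½Mv² and the rotational part is ½I(v/R)² = ½kMv²; the total is ½(1+k)Mv².
The translational fraction is therefore 1/(1+k) = 1/2 ≈ 0.500.

fraction ≈ 0.500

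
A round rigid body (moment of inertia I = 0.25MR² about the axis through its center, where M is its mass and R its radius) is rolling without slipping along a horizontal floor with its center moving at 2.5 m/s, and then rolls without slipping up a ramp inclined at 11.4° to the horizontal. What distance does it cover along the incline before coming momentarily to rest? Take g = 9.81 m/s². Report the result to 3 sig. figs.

The moment of inertia is 0.25MR², giving k ≡ I/(MR²) = 0.25.
Since it rolls without slipping, ω = v/R and KE = ½Mv² + ½Iω² = ½(1+k)Mv² = (5/8)Mv².
Setting this equal to Mgh gives the vertical rise h = (1+k)v₀²/(2g) = 1.25×2.5²/(2×9.81) = 0.3982 m.
Along the incline, d = h/sinθ = 0.3982/sin11.4° ≈ 2.01 m.

d ≈ 2.01 m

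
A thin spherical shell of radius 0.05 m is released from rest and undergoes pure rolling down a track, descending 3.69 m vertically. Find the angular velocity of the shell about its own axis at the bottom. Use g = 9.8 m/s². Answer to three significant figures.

ω ≈ 132 rad/s

The moment of inertia is (2/3)MR², giving k ≡ I/(MR²) = 2/3.
Since it rolls without slipping, ω = v/R and KE = ½Mv² + ½Iω² = ½(1+k)Mv² = (5/6)Mv².
Energy conservation Mgh = ½(1+k)Mv² gives v = √(2gh/(1+k)) = √(2 × 9.8 × 3.69 / 1.667) = 6.587 m/s.
The angular speed follows from ω = v/R = 6.587/0.05 ≈ 132 rad/s.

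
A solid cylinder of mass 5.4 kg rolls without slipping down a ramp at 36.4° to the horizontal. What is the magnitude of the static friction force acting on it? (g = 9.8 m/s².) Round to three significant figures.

Here I = (1/2)MR², so the shape factor k = I/(MR²) = 0.5.
Along the incline Mg sinθ − f = Ma, and torque about the center fR = Iα = kMR²(a/R) gives f = kMa.
Combining, a = g sinθ/(1+k) and f = kMa = kMg sinθ/(1+k).
f = 0.5 × 5.4 × 9.8 × sin36.4° / 1.5 ≈ 10.5 N.

f ≈ 10.5 N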